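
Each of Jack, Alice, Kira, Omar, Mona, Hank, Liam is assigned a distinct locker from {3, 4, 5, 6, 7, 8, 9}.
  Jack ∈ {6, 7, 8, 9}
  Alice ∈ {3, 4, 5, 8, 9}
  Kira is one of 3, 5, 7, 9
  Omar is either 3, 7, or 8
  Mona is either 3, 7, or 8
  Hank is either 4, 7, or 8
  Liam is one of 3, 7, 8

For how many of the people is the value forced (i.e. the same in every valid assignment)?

The 7 variables together cover exactly {3, 4, 5, 6, 7, 8, 9} — 7 values for 7 variables — and 6 appears only in Jack's list, so Jack = 6.
Omar, Mona, Liam between them cover only {3, 7, 8} — a naked triple. Remove those values from Alice, Kira, Hank.
That leaves Hank = 4. Eliminate 4 elsewhere: Alice.
Determined: Jack=6, Hank=4. The other people each still have more than one consistent value. That makes 2.

2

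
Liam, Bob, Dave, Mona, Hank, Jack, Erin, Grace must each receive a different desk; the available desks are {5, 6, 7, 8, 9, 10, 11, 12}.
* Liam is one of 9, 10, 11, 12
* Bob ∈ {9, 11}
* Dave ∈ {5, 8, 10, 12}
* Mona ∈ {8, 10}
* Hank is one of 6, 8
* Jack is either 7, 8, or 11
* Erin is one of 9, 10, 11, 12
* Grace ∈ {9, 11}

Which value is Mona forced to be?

8

The 8 variables together cover exactly {5, 6, 7, 8, 9, 10, 11, 12} — 8 values for 8 variables — and 5 appears only in Dave's list, so Dave = 5.
The 7 still-open variables draw from only 7 values {6, 7, 8, 9, 10, 11, 12}, so each is used; only Hank can be 6, hence Hank = 6.
The 6 still-open variables together cover exactly {7, 8, 9, 10, 11, 12} — 6 values for 6 variables — and 7 appears only in Jack's list, so Jack = 7.
The 5 still-open variables draw from only 5 values {8, 9, 10, 11, 12}, so each is used; only Mona can be 8, hence Mona = 8.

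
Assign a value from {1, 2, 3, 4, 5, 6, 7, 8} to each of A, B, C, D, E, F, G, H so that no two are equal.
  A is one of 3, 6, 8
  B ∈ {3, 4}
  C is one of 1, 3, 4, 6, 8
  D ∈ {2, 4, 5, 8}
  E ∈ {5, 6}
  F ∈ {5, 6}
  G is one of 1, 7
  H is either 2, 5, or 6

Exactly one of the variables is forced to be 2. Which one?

H

Among the 8 variables, 7 fits only G (and all 8 values in {1, 2, 3, 4, 5, 6, 7, 8} must be used), so G = 7.
Among the 7 still-open variables, 1 fits only C (and all 7 values in {1, 2, 3, 4, 5, 6, 8} must be used), so C = 1.
The 2 variables E and F are confined to {5, 6}, which locks those values in; drop them from A, D, H.
So 2 goes to H.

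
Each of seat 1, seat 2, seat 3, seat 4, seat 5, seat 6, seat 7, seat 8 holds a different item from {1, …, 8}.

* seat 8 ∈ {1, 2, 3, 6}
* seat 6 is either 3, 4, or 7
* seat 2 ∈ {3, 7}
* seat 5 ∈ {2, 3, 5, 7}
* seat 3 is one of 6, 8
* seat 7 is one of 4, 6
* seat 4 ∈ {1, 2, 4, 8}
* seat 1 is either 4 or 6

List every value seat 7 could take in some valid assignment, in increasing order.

The 8 variables together cover exactly {1, 2, 3, 4, 5, 6, 7, 8} — 8 values for 8 variables — and 5 appears only in seat 5's list, so seat 5 = 5.
seat 1 and seat 7 share exactly the 2 values {4, 6}; by pigeonhole those values go to them, so strike 4, 6 from seat 3, seat 4, seat 6, seat 8.
That leaves seat 3 = 8. Strike 8 from seat 4.
The 2 variables seat 2 and seat 6 are confined to {3, 7}, which locks those values in; drop them from seat 8.
No further eliminations apply; seat 7 can still be any of 4, 6.

4, 6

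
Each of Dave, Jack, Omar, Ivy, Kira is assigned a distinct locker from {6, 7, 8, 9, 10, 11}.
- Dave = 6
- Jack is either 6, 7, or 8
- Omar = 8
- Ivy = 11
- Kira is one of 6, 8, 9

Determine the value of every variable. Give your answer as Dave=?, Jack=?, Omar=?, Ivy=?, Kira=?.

Dave=6, Jack=7, Omar=8, Ivy=11, Kira=9

Dave's domain is down to {6}, so Dave = 6. Strike 6 from Jack, Kira.
Omar must be 8 (only option left). Remove 8 from Jack, Kira.
Ivy has just one choice, so Ivy = 11.
Kira has just one choice, so Kira = 9.
Jack must be 7 (only option left).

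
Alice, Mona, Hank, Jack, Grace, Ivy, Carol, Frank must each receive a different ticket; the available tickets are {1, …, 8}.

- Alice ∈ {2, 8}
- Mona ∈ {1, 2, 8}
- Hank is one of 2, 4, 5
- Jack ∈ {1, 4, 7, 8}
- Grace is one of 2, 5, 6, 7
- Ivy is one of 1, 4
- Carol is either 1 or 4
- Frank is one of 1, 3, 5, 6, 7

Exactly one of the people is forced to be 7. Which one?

Among the 8 variables, 3 fits only Frank (and all 8 values in {1, 2, 3, 4, 5, 6, 7, 8} must be used), so Frank = 3.
The 7 still-open variables draw from only 7 values {1, 2, 4, 5, 6, 7, 8}, so each is used; only Grace can be 6, hence Grace = 6.
The 6 still-open variables draw from only 6 values {1, 2, 4, 5, 7, 8}, so each is used; only Hank can be 5, hence Hank = 5.
The 5 still-open variables draw from only 5 values {1, 2, 4, 7, 8}, so each is used; only Jack can be 7, hence Jack = 7.

Jack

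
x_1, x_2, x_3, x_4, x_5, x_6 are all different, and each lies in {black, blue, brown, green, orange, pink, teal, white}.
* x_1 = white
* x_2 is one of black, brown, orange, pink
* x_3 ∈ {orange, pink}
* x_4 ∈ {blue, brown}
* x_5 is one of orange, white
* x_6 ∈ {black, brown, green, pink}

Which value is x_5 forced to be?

x_1 has just one choice, so x_1 = white. Remove white from x_5.
So x_5 = orange.

orange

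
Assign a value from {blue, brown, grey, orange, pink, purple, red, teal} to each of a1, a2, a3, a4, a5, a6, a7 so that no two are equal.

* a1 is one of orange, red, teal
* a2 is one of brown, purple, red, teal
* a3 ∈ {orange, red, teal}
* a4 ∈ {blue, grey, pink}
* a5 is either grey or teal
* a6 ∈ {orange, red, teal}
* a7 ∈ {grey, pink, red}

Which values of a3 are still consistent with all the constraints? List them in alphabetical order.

a1, a3, a6 share exactly the 3 values {orange, red, teal}; by pigeonhole those values go to them, so strike orange, red, teal from a2, a5, a7.
a5 has just one choice, so a5 = grey. Remove grey from a4, a7.
That leaves a7 = pink. Eliminate pink elsewhere: a4.
That leaves a4 = blue.
No further eliminations apply; a3 can still be any of orange, red, teal.

orange, red, teal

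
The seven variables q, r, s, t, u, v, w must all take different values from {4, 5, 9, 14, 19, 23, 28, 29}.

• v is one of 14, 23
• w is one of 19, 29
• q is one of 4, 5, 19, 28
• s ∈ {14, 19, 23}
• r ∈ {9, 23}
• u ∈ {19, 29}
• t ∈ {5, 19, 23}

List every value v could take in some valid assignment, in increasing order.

The 2 variables u and w are confined to {19, 29}, which locks those values in; drop them from q, s, t.
The 2 variables s and v are confined to {14, 23}, which locks those values in; drop them from r, t.
r has just one choice, so r = 9.
t has just one choice, so t = 5. Remove 5 from q.
No further eliminations apply; v can still be any of 14, 23.

14, 23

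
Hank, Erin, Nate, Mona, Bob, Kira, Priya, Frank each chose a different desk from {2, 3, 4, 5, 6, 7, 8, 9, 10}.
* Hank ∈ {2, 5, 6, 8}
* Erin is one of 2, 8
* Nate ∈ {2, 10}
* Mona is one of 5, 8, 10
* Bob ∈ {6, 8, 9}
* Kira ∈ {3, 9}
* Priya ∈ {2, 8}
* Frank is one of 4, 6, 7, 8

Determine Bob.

Erin and Priya share exactly the 2 values {2, 8}; by pigeonhole those values go to them, so strike 2, 8 from Hank, Nate, Mona, Bob, Frank.
That leaves Nate = 10. Remove 10 from Mona.
That leaves Mona = 5. Eliminate 5 elsewhere: Hank.
That leaves Hank = 6. So Bob, Frank can't be 6.
So Bob = 9.

9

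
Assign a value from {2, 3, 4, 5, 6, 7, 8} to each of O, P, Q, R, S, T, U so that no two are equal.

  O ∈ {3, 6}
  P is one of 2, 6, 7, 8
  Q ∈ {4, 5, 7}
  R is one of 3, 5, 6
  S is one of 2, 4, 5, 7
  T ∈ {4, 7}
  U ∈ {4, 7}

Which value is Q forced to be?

5

The 7 variables together cover exactly {2, 3, 4, 5, 6, 7, 8} — 7 values for 7 variables — and 8 appears only in P's list, so P = 8.
The 6 still-open variables together cover exactly {2, 3, 4, 5, 6, 7} — 6 values for 6 variables — and 2 appears only in S's list, so S = 2.
T and U between them cover only {4, 7} — a naked pair. Remove those values from Q.
So Q = 5.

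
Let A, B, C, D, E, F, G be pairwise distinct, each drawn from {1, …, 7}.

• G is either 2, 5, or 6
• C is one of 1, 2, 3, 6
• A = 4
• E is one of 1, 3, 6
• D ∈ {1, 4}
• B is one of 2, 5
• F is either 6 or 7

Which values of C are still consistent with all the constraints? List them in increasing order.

A must be 4 (only option left). Remove 4 from D.
D must be 1 (only option left). Remove 1 from C, E.
The 5 still-open variables draw from only 5 values {2, 3, 5, 6, 7}, so each is used; only F can be 7, hence F = 7.
No further eliminations apply; C can still be any of 2, 3, 6.

2, 3, 6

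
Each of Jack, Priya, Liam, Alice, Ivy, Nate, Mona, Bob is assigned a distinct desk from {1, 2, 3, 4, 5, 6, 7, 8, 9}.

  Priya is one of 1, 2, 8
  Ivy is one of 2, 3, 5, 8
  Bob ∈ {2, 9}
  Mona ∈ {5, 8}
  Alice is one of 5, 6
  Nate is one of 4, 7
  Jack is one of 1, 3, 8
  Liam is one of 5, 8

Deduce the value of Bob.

Liam and Mona between them cover only {5, 8} — a naked pair. Remove those values from Jack, Priya, Alice, Ivy.
That leaves Alice = 6.
Jack, Priya, Ivy share exactly the 3 values {1, 2, 3}; by pigeonhole those values go to them, so strike 1, 2, 3 from Bob.
So Bob = 9.

9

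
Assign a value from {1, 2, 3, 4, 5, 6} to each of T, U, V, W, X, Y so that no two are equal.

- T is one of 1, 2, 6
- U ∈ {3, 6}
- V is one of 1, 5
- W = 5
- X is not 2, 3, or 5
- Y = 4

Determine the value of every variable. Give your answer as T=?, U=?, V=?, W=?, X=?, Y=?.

W has just one choice, so W = 5. Strike 5 from V.
Y has just one choice, so Y = 4. Strike 4 from X.
V must be 1 (only option left). Eliminate 1 elsewhere: T, X.
X's domain is down to {6}, so X = 6. So T, U can't be 6.
T must be 2 (only option left).
U's domain is down to {3}, so U = 3.

T=2, U=3, V=1, W=5, X=6, Y=4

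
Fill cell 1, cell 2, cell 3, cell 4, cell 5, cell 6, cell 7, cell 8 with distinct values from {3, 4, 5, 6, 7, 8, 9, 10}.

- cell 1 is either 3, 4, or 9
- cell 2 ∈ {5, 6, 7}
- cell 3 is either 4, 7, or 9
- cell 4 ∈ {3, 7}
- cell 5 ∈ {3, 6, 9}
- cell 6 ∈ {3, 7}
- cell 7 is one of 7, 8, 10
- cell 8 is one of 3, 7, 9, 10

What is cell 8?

The 8 variables together cover exactly {3, 4, 5, 6, 7, 8, 9, 10} — 8 values for 8 variables — and 5 appears only in cell 2's list, so cell 2 = 5.
Among the 7 still-open variables, 6 fits only cell 5 (and all 7 values in {3, 4, 6, 7, 8, 9, 10} must be used), so cell 5 = 6.
The 6 still-open variables draw from only 6 values {3, 4, 7, 8, 9, 10}, so each is used; only cell 7 can be 8, hence cell 7 = 8.
The 5 still-open variables together cover exactly {3, 4, 7, 9, 10} — 5 values for 5 variables — and 10 appears only in cell 8's list, so cell 8 = 10.

10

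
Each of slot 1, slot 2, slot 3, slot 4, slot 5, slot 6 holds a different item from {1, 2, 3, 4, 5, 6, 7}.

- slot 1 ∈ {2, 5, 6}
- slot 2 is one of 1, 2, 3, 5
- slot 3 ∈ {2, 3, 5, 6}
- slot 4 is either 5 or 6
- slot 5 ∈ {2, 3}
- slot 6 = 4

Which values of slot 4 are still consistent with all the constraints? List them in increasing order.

slot 6's domain is down to {4}, so slot 6 = 4.
Among the 5 still-open variables, 1 fits only slot 2 (and all 5 values in {1, 2, 3, 5, 6} must be used), so slot 2 = 1.
No further eliminations apply; slot 4 can still be any of 5, 6.

5, 6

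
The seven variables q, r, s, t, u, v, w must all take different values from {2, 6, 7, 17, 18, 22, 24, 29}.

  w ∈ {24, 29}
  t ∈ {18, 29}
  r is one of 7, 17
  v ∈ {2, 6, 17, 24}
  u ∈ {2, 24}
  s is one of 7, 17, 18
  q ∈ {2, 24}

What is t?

18

The 7 variables together cover exactly {2, 6, 7, 17, 18, 24, 29} — 7 values for 7 variables — and 6 appears only in v's list, so v = 6.
q and u between them cover only {2, 24} — a naked pair. Remove those values from w.
That leaves w = 29. Strike 29 from t.
So t = 18.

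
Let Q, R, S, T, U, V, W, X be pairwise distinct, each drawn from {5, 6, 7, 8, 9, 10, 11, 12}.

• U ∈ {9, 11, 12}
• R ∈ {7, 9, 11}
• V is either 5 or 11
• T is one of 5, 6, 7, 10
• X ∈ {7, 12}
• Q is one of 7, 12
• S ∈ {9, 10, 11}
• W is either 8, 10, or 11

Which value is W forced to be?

8

The 8 variables draw from only 8 values {5, 6, 7, 8, 9, 10, 11, 12}, so each is used; only T can be 6, hence T = 6.
The 7 still-open variables together cover exactly {5, 7, 8, 9, 10, 11, 12} — 7 values for 7 variables — and 5 appears only in V's list, so V = 5.
The 6 still-open variables draw from only 6 values {7, 8, 9, 10, 11, 12}, so each is used; only W can be 8, hence W = 8.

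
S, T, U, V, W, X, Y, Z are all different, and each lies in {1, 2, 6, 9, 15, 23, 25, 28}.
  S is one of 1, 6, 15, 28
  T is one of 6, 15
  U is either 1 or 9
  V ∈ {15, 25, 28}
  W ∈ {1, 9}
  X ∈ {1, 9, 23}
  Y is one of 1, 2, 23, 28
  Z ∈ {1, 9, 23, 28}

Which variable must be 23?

Among the 8 variables, 2 fits only Y (and all 8 values in {1, 2, 6, 9, 15, 23, 25, 28} must be used), so Y = 2.
The 7 still-open variables draw from only 7 values {1, 6, 9, 15, 23, 25, 28}, so each is used; only V can be 25, hence V = 25.
U and W between them cover only {1, 9} — a naked pair. Remove those values from S, X, Z.
So 23 goes to X.

X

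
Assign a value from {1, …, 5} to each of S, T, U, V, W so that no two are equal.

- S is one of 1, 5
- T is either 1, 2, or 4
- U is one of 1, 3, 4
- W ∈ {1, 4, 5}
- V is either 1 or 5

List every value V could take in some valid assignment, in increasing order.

The 5 variables together cover exactly {1, 2, 3, 4, 5} — 5 values for 5 variables — and 2 appears only in T's list, so T = 2.
Among the 4 still-open variables, 3 fits only U (and all 4 values in {1, 3, 4, 5} must be used), so U = 3.
The 3 still-open variables draw from only 3 values {1, 4, 5}, so each is used; only W can be 4, hence W = 4.
No further eliminations apply; V can still be any of 1, 5.

1, 5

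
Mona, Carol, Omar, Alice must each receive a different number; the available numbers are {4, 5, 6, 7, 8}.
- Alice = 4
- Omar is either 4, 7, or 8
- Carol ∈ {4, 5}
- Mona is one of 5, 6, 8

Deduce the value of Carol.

5

Alice's domain is down to {4}, so Alice = 4. Eliminate 4 elsewhere: Carol, Omar.
So Carol = 5.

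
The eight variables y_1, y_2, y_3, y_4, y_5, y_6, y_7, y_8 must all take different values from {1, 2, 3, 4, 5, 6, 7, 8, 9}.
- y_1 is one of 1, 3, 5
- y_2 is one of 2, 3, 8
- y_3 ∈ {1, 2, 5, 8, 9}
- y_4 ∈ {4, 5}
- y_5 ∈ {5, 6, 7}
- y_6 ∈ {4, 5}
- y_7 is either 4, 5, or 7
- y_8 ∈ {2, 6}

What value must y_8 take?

2

The 2 variables y_4 and y_6 are confined to {4, 5}, which locks those values in; drop them from y_1, y_3, y_5, y_7.
y_7's domain is down to {7}, so y_7 = 7. Strike 7 from y_5.
y_5 has just one choice, so y_5 = 6. Strike 6 from y_8.
So y_8 = 2.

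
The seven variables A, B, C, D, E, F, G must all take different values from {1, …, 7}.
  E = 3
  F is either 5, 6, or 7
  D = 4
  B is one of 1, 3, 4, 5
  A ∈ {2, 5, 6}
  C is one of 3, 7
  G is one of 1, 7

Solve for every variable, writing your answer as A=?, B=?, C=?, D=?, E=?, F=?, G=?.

D's domain is down to {4}, so D = 4. Eliminate 4 elsewhere: B.
E's domain is down to {3}, so E = 3. Remove 3 from B, C.
C must be 7 (only option left). Strike 7 from F, G.
G must be 1 (only option left). Eliminate 1 elsewhere: B.
B has just one choice, so B = 5. So A, F can't be 5.
That leaves F = 6. So A can't be 6.
A must be 2 (only option left).

A=2, B=5, C=7, D=4, E=3, F=6, G=1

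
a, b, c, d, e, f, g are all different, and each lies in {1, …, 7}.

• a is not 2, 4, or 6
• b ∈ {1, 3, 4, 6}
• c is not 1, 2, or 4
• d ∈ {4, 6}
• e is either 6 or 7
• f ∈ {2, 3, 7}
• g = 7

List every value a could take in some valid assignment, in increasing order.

g must be 7 (only option left). Remove 7 from a, c, e, f.
That leaves e = 6. Strike 6 from b, c, d.
d's domain is down to {4}, so d = 4. Strike 4 from b.
The 4 still-open variables together cover exactly {1, 2, 3, 5} — 4 values for 4 variables — and 2 appears only in f's list, so f = 2.
No further eliminations apply; a can still be any of 1, 3, 5.

1, 3, 5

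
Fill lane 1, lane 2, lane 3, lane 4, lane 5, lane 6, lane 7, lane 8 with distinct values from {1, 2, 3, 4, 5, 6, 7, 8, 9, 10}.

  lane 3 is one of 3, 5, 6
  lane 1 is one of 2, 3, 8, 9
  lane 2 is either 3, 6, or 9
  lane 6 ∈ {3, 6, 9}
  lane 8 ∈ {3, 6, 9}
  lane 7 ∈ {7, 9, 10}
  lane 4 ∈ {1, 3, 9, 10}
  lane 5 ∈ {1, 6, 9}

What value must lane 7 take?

lane 2, lane 6, lane 8 between them cover only {3, 6, 9} — a naked triple. Remove those values from lane 1, lane 3, lane 4, lane 5, lane 7.
lane 3's domain is down to {5}, so lane 3 = 5.
lane 5's domain is down to {1}, so lane 5 = 1. Eliminate 1 elsewhere: lane 4.
That leaves lane 4 = 10. Eliminate 10 elsewhere: lane 7.
So lane 7 = 7.

7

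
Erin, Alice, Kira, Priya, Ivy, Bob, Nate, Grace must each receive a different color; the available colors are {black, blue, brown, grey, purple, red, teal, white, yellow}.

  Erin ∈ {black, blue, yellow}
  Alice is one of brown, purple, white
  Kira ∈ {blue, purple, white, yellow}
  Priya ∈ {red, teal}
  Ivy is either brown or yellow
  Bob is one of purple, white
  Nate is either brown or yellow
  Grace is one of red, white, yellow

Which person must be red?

Among the 8 variables, black fits only Erin (and all 8 values in {black, blue, brown, purple, red, teal, white, yellow} must be used), so Erin = black.
The 7 still-open variables draw from only 7 values {blue, brown, purple, red, teal, white, yellow}, so each is used; only Kira can be blue, hence Kira = blue.
Among the 6 still-open variables, teal fits only Priya (and all 6 values in {brown, purple, red, teal, white, yellow} must be used), so Priya = teal.
The 5 still-open variables draw from only 5 values {brown, purple, red, white, yellow}, so each is used; only Grace can be red, hence Grace = red.

Grace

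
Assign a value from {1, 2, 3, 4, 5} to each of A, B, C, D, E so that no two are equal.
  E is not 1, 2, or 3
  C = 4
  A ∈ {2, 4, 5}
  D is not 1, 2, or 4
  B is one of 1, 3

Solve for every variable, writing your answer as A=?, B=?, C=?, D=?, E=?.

C must be 4 (only option left). Strike 4 from A, E.
E must be 5 (only option left). Eliminate 5 elsewhere: A, D.
A's domain is down to {2}, so A = 2.
D must be 3 (only option left). So B can't be 3.
B has just one choice, so B = 1.

A=2, B=1, C=4, D=3, E=5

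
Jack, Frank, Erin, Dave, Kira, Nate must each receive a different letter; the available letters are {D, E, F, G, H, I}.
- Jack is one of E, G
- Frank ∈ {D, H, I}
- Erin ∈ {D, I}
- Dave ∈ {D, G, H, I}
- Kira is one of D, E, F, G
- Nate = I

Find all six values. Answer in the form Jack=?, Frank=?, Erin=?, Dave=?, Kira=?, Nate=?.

Nate's domain is down to {I}, so Nate = I. Eliminate I elsewhere: Frank, Erin, Dave.
Erin has just one choice, so Erin = D. Eliminate D elsewhere: Frank, Dave, Kira.
That leaves Frank = H. So Dave can't be H.
That leaves Dave = G. Remove G from Jack, Kira.
Jack must be E (only option left). Remove E from Kira.
Kira's domain is down to {F}, so Kira = F.

Jack=E, Frank=H, Erin=D, Dave=G, Kira=F, Nate=I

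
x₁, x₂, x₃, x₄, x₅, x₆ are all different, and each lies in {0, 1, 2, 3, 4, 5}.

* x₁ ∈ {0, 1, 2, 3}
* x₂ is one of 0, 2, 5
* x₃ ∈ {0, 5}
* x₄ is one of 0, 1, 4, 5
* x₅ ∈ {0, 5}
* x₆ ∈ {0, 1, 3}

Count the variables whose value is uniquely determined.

Among the 6 variables, 4 fits only x₄ (and all 6 values in {0, 1, 2, 3, 4, 5} must be used), so x₄ = 4.
x₃ and x₅ between them cover only {0, 5} — a naked pair. Remove those values from x₁, x₂, x₆.
x₂ must be 2 (only option left). So x₁ can't be 2.
Determined: x₂=2, x₄=4. The other variables each still have more than one consistent value. That makes 2.

2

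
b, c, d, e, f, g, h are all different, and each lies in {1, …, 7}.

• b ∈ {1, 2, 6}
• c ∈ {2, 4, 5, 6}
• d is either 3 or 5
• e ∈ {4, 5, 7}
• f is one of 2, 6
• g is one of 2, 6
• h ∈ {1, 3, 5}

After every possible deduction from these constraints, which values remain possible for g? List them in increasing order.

The 7 variables together cover exactly {1, 2, 3, 4, 5, 6, 7} — 7 values for 7 variables — and 7 appears only in e's list, so e = 7.
Among the 6 still-open variables, 4 fits only c (and all 6 values in {1, 2, 3, 4, 5, 6} must be used), so c = 4.
f and g between them cover only {2, 6} — a naked pair. Remove those values from b.
b must be 1 (only option left). Remove 1 from h.
No further eliminations apply; g can still be any of 2, 6.

2, 6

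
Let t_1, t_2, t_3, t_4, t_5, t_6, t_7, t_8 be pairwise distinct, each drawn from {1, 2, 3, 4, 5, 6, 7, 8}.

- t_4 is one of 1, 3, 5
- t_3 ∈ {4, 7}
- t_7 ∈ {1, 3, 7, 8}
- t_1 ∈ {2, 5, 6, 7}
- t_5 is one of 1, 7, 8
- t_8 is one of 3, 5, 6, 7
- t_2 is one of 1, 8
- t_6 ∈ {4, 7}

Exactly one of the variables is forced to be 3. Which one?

The 8 variables draw from only 8 values {1, 2, 3, 4, 5, 6, 7, 8}, so each is used; only t_1 can be 2, hence t_1 = 2.
The 7 still-open variables together cover exactly {1, 3, 4, 5, 6, 7, 8} — 7 values for 7 variables — and 6 appears only in t_8's list, so t_8 = 6.
The 6 still-open variables together cover exactly {1, 3, 4, 5, 7, 8} — 6 values for 6 variables — and 5 appears only in t_4's list, so t_4 = 5.
The 5 still-open variables together cover exactly {1, 3, 4, 7, 8} — 5 values for 5 variables — and 3 appears only in t_7's list, so t_7 = 3.

t_7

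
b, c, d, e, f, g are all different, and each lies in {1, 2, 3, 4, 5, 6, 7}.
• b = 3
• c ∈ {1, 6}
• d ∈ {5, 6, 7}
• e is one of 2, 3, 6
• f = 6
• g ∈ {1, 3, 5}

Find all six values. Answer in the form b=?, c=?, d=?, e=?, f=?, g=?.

b has just one choice, so b = 3. So e, g can't be 3.
f has just one choice, so f = 6. So c, d, e can't be 6.
c has just one choice, so c = 1. So g can't be 1.
e must be 2 (only option left).
That leaves g = 5. Strike 5 from d.
That leaves d = 7.

b=3, c=1, d=7, e=2, f=6, g=5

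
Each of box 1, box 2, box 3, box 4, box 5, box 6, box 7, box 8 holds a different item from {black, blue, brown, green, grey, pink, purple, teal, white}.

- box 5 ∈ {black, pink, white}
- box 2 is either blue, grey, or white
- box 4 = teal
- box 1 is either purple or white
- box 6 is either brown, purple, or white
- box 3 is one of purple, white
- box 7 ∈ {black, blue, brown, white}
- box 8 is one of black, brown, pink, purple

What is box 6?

brown

box 4 must be teal (only option left).
Among the 7 still-open variables, grey fits only box 2 (and all 7 values in {black, blue, brown, grey, pink, purple, white} must be used), so box 2 = grey.
The 6 still-open variables together cover exactly {black, blue, brown, pink, purple, white} — 6 values for 6 variables — and blue appears only in box 7's list, so box 7 = blue.
box 1 and box 3 share exactly the 2 values {purple, white}; by pigeonhole those values go to them, so strike purple, white from box 5, box 6, box 8.
So box 6 = brown.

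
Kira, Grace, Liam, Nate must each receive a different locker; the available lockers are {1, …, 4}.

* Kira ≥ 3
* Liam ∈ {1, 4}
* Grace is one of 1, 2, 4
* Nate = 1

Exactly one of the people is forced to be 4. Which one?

Liam

Nate's domain is down to {1}, so Nate = 1. So Grace, Liam can't be 1.
So 4 goes to Liam.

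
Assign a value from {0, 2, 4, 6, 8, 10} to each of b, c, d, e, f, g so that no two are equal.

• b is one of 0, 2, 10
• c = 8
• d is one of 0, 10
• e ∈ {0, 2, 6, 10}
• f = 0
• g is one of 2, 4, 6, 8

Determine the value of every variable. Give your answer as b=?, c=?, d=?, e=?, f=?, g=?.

c's domain is down to {8}, so c = 8. Strike 8 from g.
f has just one choice, so f = 0. Strike 0 from b, d, e.
d's domain is down to {10}, so d = 10. Remove 10 from b, e.
That leaves b = 2. Remove 2 from e, g.
e must be 6 (only option left). Strike 6 from g.
g has just one choice, so g = 4.

b=2, c=8, d=10, e=6, f=0, g=4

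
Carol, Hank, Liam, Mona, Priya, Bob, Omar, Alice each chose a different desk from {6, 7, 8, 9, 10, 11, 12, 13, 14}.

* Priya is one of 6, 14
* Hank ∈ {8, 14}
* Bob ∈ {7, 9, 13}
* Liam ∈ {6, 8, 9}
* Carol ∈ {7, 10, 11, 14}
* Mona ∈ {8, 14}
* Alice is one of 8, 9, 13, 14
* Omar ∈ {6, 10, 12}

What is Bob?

Hank and Mona share exactly the 2 values {8, 14}; by pigeonhole those values go to them, so strike 8, 14 from Carol, Liam, Priya, Alice.
Priya's domain is down to {6}, so Priya = 6. Remove 6 from Liam, Omar.
Liam's domain is down to {9}, so Liam = 9. Remove 9 from Bob, Alice.
That leaves Alice = 13. Remove 13 from Bob.
So Bob = 7.

7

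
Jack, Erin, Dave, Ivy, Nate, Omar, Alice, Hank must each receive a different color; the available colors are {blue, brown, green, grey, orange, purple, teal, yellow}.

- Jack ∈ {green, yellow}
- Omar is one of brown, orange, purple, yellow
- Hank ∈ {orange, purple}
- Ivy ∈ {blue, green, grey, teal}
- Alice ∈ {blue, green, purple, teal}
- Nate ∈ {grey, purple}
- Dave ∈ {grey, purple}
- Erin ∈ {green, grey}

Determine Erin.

green

Among the 8 variables, brown fits only Omar (and all 8 values in {blue, brown, green, grey, orange, purple, teal, yellow} must be used), so Omar = brown.
The 7 still-open variables draw from only 7 values {blue, green, grey, orange, purple, teal, yellow}, so each is used; only Hank can be orange, hence Hank = orange.
The 6 still-open variables draw from only 6 values {blue, green, grey, purple, teal, yellow}, so each is used; only Jack can be yellow, hence Jack = yellow.
The 2 variables Dave and Nate are confined to {grey, purple}, which locks those values in; drop them from Erin, Ivy, Alice.
So Erin = green.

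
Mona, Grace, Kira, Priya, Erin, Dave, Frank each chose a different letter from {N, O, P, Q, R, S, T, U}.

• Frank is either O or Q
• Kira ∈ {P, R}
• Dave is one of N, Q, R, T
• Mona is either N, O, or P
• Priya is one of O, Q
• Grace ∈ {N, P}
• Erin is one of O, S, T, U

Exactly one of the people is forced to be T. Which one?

Priya and Frank share exactly the 2 values {O, Q}; by pigeonhole those values go to them, so strike O, Q from Mona, Erin, Dave.
Mona and Grace share exactly the 2 values {N, P}; by pigeonhole those values go to them, so strike N, P from Kira, Dave.
Kira has just one choice, so Kira = R. So Dave can't be R.
So T goes to Dave.

Dave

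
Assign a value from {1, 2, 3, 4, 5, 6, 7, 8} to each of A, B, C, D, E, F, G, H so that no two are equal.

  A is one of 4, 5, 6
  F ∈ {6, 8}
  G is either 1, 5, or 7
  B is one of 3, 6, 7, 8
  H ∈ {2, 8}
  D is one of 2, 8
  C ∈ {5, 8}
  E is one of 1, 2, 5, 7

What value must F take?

6

The 8 variables together cover exactly {1, 2, 3, 4, 5, 6, 7, 8} — 8 values for 8 variables — and 3 appears only in B's list, so B = 3.
The 7 still-open variables together cover exactly {1, 2, 4, 5, 6, 7, 8} — 7 values for 7 variables — and 4 appears only in A's list, so A = 4.
The 6 still-open variables draw from only 6 values {1, 2, 5, 6, 7, 8}, so each is used; only F can be 6, hence F = 6.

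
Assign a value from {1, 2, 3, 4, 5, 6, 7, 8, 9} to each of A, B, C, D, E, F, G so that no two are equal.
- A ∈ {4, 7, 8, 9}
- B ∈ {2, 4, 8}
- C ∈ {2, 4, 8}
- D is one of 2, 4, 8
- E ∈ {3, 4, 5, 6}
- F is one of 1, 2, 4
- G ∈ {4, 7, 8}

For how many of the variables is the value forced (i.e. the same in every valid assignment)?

3

The 3 variables B, C, D are confined to {2, 4, 8}, which locks those values in; drop them from A, E, F, G.
F must be 1 (only option left).
That leaves G = 7. Strike 7 from A.
A must be 9 (only option left).
Determined: A=9, F=1, G=7. The other variables each still have more than one consistent value. That makes 3.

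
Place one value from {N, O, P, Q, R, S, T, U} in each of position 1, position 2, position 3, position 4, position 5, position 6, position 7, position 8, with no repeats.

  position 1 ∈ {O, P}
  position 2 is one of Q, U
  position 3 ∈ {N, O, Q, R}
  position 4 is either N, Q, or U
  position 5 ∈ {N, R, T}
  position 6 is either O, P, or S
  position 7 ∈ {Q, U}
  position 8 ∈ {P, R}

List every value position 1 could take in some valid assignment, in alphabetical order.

Among the 8 variables, S fits only position 6 (and all 8 values in {N, O, P, Q, R, S, T, U} must be used), so position 6 = S.
The 7 still-open variables together cover exactly {N, O, P, Q, R, T, U} — 7 values for 7 variables — and T appears only in position 5's list, so position 5 = T.
The 2 variables position 2 and position 7 are confined to {Q, U}, which locks those values in; drop them from position 3, position 4.
position 4's domain is down to {N}, so position 4 = N. Eliminate N elsewhere: position 3.
No further eliminations apply; position 1 can still be any of O, P.

O, P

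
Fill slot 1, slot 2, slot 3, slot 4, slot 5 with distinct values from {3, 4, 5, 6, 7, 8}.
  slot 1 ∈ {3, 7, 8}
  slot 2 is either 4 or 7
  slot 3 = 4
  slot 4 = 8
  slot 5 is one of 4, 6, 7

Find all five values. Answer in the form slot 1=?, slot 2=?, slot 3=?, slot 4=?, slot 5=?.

slot 3's domain is down to {4}, so slot 3 = 4. Eliminate 4 elsewhere: slot 2, slot 5.
slot 4 must be 8 (only option left). Strike 8 from slot 1.
slot 2's domain is down to {7}, so slot 2 = 7. Eliminate 7 elsewhere: slot 1, slot 5.
That leaves slot 5 = 6.
slot 1's domain is down to {3}, so slot 1 = 3.

slot 1=3, slot 2=7, slot 3=4, slot 4=8, slot 5=6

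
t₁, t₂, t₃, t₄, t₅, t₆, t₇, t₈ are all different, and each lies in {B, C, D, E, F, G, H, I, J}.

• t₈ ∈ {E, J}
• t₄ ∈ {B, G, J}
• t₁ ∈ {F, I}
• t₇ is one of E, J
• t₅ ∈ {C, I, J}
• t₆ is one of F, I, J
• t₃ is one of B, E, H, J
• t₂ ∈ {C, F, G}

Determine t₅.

C

The 8 variables together cover exactly {B, C, E, F, G, H, I, J} — 8 values for 8 variables — and H appears only in t₃'s list, so t₃ = H.
The 7 still-open variables together cover exactly {B, C, E, F, G, I, J} — 7 values for 7 variables — and B appears only in t₄'s list, so t₄ = B.
The 6 still-open variables draw from only 6 values {C, E, F, G, I, J}, so each is used; only t₂ can be G, hence t₂ = G.
The 5 still-open variables draw from only 5 values {C, E, F, I, J}, so each is used; only t₅ can be C, hence t₅ = C.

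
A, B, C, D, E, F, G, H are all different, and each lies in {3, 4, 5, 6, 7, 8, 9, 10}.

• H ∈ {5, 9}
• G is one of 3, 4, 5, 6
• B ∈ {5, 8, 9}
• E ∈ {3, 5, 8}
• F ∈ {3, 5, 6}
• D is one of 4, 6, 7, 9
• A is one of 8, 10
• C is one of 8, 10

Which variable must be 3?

The 8 variables together cover exactly {3, 4, 5, 6, 7, 8, 9, 10} — 8 values for 8 variables — and 7 appears only in D's list, so D = 7.
The 7 still-open variables together cover exactly {3, 4, 5, 6, 8, 9, 10} — 7 values for 7 variables — and 4 appears only in G's list, so G = 4.
The 6 still-open variables together cover exactly {3, 5, 6, 8, 9, 10} — 6 values for 6 variables — and 6 appears only in F's list, so F = 6.
Among the 5 still-open variables, 3 fits only E (and all 5 values in {3, 5, 8, 9, 10} must be used), so E = 3.

E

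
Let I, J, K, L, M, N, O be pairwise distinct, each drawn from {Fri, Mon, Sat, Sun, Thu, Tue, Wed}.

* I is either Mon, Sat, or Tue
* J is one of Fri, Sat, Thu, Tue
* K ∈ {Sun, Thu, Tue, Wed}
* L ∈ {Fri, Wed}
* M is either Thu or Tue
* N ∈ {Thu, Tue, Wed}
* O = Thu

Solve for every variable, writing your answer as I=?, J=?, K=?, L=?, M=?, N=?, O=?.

O has just one choice, so O = Thu. Strike Thu from J, K, M, N.
M's domain is down to {Tue}, so M = Tue. Remove Tue from I, J, K, N.
N has just one choice, so N = Wed. So K, L can't be Wed.
K's domain is down to {Sun}, so K = Sun.
L has just one choice, so L = Fri. Strike Fri from J.
J has just one choice, so J = Sat. Strike Sat from I.
That leaves I = Mon.

I=Mon, J=Sat, K=Sun, L=Fri, M=Tue, N=Wed, O=Thu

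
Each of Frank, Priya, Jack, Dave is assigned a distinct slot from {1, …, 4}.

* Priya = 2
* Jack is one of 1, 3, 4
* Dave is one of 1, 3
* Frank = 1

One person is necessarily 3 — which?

Dave

Frank has just one choice, so Frank = 1. So Jack, Dave can't be 1.
So 3 goes to Dave.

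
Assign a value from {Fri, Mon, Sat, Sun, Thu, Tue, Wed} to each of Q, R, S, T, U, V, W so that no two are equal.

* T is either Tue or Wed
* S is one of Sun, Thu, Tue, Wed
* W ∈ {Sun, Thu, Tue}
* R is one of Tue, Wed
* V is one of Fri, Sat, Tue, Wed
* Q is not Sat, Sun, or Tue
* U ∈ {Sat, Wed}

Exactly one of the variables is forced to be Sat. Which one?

U

Among the 7 variables, Mon fits only Q (and all 7 values in {Fri, Mon, Sat, Sun, Thu, Tue, Wed} must be used), so Q = Mon.
The 6 still-open variables draw from only 6 values {Fri, Sat, Sun, Thu, Tue, Wed}, so each is used; only V can be Fri, hence V = Fri.
The 5 still-open variables draw from only 5 values {Sat, Sun, Thu, Tue, Wed}, so each is used; only U can be Sat, hence U = Sat.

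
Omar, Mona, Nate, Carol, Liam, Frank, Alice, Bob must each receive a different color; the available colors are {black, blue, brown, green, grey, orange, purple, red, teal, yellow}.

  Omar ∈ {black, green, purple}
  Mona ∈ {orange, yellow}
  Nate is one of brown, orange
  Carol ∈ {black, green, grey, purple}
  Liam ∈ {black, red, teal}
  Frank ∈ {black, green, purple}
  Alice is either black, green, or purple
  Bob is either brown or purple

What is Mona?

Omar, Frank, Alice share exactly the 3 values {black, green, purple}; by pigeonhole those values go to them, so strike black, green, purple from Carol, Liam, Bob.
Carol has just one choice, so Carol = grey.
Bob must be brown (only option left). So Nate can't be brown.
Nate's domain is down to {orange}, so Nate = orange. Strike orange from Mona.
So Mona = yellow.

yellow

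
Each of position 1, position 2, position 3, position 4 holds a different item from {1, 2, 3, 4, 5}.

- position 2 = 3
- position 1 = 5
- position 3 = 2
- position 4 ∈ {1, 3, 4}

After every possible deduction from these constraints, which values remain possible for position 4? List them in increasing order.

1, 4

position 1 must be 5 (only option left).
That leaves position 2 = 3. Remove 3 from position 4.
position 3 has just one choice, so position 3 = 2.
No further eliminations apply; position 4 can still be any of 1, 4.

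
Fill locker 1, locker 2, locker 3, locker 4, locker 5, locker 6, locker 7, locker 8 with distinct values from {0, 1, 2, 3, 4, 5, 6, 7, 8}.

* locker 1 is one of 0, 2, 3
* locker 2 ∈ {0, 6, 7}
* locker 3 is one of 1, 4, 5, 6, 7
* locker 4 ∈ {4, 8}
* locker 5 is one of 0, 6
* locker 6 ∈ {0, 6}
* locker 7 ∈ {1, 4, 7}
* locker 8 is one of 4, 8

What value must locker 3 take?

5

locker 4 and locker 8 between them cover only {4, 8} — a naked pair. Remove those values from locker 3, locker 7.
locker 5 and locker 6 share exactly the 2 values {0, 6}; by pigeonhole those values go to them, so strike 0, 6 from locker 1, locker 2, locker 3.
locker 2's domain is down to {7}, so locker 2 = 7. Eliminate 7 elsewhere: locker 3, locker 7.
locker 7 has just one choice, so locker 7 = 1. So locker 3 can't be 1.
So locker 3 = 5.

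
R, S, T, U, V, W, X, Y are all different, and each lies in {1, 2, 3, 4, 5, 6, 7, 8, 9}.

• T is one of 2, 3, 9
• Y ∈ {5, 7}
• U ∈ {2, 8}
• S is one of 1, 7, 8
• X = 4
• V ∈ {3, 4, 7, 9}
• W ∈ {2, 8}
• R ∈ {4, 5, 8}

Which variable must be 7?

Y

X must be 4 (only option left). Eliminate 4 elsewhere: R, V.
Among the 7 still-open variables, 1 fits only S (and all 7 values in {1, 2, 3, 5, 7, 8, 9} must be used), so S = 1.
U and W share exactly the 2 values {2, 8}; by pigeonhole those values go to them, so strike 2, 8 from R, T.
That leaves R = 5. Remove 5 from Y.
So 7 goes to Y.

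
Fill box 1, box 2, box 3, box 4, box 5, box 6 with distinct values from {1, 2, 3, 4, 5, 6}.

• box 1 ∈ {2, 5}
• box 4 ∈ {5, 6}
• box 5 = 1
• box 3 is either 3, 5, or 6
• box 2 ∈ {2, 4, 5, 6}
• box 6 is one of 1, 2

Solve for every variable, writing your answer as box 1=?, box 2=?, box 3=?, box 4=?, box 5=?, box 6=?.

box 1=5, box 2=4, box 3=3, box 4=6, box 5=1, box 6=2

box 5 must be 1 (only option left). Eliminate 1 elsewhere: box 6.
box 6's domain is down to {2}, so box 6 = 2. Strike 2 from box 1, box 2.
box 1's domain is down to {5}, so box 1 = 5. Strike 5 from box 2, box 3, box 4.
That leaves box 4 = 6. Eliminate 6 elsewhere: box 2, box 3.
box 2's domain is down to {4}, so box 2 = 4.
box 3's domain is down to {3}, so box 3 = 3.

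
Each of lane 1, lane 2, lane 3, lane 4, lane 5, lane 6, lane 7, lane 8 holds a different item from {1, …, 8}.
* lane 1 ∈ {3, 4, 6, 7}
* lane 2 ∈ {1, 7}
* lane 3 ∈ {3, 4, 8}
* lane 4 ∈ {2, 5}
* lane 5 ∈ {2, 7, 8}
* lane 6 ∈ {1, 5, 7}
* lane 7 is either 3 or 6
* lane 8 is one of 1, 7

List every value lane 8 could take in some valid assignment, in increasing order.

1, 7

lane 2 and lane 8 between them cover only {1, 7} — a naked pair. Remove those values from lane 1, lane 5, lane 6.
lane 6's domain is down to {5}, so lane 6 = 5. Strike 5 from lane 4.
lane 4 has just one choice, so lane 4 = 2. So lane 5 can't be 2.
lane 5's domain is down to {8}, so lane 5 = 8. Eliminate 8 elsewhere: lane 3.
No further eliminations apply; lane 8 can still be any of 1, 7.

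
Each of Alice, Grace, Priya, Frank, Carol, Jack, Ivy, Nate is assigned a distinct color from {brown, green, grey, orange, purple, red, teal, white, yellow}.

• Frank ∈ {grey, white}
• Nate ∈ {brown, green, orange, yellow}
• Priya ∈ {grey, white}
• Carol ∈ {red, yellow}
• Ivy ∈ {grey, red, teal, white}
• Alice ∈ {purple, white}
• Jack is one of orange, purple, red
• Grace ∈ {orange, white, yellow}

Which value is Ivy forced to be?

teal

Priya and Frank between them cover only {grey, white} — a naked pair. Remove those values from Alice, Grace, Ivy.
That leaves Alice = purple. Remove purple from Jack.
The 3 variables Grace, Carol, Jack are confined to {orange, red, yellow}, which locks those values in; drop them from Ivy, Nate.
So Ivy = teal.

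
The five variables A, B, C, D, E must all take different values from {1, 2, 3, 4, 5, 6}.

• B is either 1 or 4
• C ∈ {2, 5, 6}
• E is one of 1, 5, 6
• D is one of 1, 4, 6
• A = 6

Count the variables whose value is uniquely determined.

3

A must be 6 (only option left). Eliminate 6 elsewhere: C, D, E.
Among the 4 still-open variables, 2 fits only C (and all 4 values in {1, 2, 4, 5} must be used), so C = 2.
The 3 still-open variables draw from only 3 values {1, 4, 5}, so each is used; only E can be 5, hence E = 5.
Determined: A=6, C=2, E=5. The other variables each still have more than one consistent value. That makes 3.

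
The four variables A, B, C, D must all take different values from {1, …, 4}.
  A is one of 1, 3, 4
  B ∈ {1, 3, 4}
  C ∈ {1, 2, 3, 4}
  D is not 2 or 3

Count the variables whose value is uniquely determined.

1

The 4 variables draw from only 4 values {1, 2, 3, 4}, so each is used; only C can be 2, hence C = 2.
Determined: C=2. The other variables each still have more than one consistent value. That makes 1.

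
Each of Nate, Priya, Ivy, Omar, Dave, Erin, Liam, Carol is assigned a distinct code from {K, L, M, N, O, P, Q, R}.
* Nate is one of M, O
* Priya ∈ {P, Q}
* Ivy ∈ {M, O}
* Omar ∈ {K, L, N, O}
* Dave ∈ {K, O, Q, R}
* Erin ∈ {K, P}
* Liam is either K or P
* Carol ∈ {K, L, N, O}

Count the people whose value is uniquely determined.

2

Among the 8 variables, R fits only Dave (and all 8 values in {K, L, M, N, O, P, Q, R} must be used), so Dave = R.
Among the 7 still-open variables, Q fits only Priya (and all 7 values in {K, L, M, N, O, P, Q} must be used), so Priya = Q.
Nate and Ivy share exactly the 2 values {M, O}; by pigeonhole those values go to them, so strike M, O from Omar, Carol.
Erin and Liam between them cover only {K, P} — a naked pair. Remove those values from Omar, Carol.
Determined: Priya=Q, Dave=R. The other people each still have more than one consistent value. That makes 2.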